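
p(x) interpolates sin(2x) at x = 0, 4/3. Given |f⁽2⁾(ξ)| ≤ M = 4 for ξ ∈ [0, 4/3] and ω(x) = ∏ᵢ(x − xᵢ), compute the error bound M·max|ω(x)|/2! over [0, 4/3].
8/9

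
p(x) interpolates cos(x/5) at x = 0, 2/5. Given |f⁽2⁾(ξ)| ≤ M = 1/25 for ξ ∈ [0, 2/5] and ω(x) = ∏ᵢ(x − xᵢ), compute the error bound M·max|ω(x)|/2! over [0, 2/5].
1/1250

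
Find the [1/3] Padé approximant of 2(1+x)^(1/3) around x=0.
(5*x/3 + 2)/(x**3/81 - x**2/18 + x/2 + 1)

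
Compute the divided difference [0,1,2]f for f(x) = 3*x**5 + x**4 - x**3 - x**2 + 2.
48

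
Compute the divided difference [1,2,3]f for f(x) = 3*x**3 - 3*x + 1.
18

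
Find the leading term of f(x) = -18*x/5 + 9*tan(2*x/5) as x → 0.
24*x**3/125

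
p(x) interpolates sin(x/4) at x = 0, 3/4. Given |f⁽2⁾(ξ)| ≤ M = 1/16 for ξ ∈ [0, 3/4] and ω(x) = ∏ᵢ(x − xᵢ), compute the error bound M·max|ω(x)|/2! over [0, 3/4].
9/2048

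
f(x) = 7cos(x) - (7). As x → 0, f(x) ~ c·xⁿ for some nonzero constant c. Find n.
2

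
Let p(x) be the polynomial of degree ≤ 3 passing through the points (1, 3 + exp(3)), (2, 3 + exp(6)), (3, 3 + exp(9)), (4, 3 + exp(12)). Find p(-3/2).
-105*exp(12)/16 - 495*exp(6)/16 + 3 + 231*exp(3)/16 + 385*exp(9)/16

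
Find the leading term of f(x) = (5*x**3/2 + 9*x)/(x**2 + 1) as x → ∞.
5*x/2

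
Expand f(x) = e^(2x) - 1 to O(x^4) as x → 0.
2*x + 2*x**2 + 4*x**3/3 + O(x**4)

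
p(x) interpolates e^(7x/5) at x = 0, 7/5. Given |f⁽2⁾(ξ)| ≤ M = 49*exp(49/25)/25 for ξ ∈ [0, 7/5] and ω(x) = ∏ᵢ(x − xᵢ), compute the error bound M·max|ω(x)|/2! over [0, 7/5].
2401*exp(49/25)/5000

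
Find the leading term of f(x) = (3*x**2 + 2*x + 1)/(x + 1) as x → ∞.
3*x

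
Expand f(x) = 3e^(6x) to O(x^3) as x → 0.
3 + 18*x + 54*x**2 + O(x**3)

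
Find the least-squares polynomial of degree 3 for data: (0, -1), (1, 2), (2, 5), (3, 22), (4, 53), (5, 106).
-44/63 + (671/378)x + (-74/63)x² + (55/54)x³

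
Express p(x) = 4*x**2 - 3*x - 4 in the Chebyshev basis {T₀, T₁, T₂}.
(-2)T₀ + (-3)T₁ + (2)T₂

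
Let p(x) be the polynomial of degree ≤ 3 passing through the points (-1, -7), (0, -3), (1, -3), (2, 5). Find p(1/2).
-13/4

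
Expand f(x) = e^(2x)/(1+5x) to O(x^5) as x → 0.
1 - 3*x + 17*x**2 - 251*x**3/3 + 419*x**4 + O(x**5)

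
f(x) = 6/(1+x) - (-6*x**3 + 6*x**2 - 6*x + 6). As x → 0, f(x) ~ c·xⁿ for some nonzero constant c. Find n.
4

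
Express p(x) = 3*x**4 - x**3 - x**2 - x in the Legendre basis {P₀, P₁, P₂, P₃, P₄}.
(4/15)P₀ + (-8/5)P₁ + (22/21)P₂ + (-2/5)P₃ + (24/35)P₄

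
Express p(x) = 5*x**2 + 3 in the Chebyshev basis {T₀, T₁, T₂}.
(11/2)T₀ + (5/2)T₂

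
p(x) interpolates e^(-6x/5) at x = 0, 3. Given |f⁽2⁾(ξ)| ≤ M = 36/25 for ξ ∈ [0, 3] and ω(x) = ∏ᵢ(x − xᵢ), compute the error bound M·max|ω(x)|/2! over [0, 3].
81/50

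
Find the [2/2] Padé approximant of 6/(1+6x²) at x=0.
6/(6*x**2 + 1)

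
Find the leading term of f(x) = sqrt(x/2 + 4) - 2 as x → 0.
x/8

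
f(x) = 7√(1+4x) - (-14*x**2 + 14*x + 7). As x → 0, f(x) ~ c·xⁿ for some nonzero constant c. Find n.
3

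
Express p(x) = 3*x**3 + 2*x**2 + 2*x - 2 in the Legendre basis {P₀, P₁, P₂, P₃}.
(-4/3)P₀ + (19/5)P₁ + (4/3)P₂ + (6/5)P₃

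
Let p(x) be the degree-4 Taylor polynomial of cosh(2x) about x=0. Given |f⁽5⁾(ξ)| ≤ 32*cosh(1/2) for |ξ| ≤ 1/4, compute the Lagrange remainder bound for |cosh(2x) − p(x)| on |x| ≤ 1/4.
cosh(1/2)/3840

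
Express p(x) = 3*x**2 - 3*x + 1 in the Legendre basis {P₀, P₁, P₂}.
(2)P₀ + (-3)P₁ + (2)P₂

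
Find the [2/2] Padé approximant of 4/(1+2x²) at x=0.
4/(2*x**2 + 1)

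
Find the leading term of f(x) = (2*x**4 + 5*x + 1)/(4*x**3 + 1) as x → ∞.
x/2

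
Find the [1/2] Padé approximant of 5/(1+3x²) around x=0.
5/(3*x**2 + 1)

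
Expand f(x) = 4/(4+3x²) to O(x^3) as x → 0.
1 - 3*x**2/4 + O(x**3)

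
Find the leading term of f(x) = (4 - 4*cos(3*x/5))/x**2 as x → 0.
18/25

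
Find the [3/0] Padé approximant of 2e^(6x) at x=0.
72*x**3 + 36*x**2 + 12*x + 2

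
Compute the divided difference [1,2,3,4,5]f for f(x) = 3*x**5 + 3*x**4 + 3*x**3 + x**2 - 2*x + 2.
48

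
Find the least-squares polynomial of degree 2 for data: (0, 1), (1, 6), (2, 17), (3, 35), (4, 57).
6/7 + (167/70)x + (41/14)x²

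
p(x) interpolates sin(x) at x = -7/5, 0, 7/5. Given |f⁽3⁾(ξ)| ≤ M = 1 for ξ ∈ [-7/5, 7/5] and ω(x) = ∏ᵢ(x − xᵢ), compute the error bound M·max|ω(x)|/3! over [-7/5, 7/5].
343*sqrt(3)/3375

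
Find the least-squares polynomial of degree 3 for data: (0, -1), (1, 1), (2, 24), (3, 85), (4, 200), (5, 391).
-145/126 + (-1103/756)x + (64/63)x² + (323/108)x³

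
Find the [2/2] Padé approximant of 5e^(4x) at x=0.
(20*x**2/3 + 10*x + 5)/(4*x**2/3 - 2*x + 1)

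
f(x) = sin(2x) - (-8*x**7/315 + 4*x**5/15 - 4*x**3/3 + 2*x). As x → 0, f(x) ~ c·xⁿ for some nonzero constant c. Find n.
9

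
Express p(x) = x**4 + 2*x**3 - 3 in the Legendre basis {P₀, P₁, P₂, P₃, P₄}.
(-14/5)P₀ + (6/5)P₁ + (4/7)P₂ + (4/5)P₃ + (8/35)P₄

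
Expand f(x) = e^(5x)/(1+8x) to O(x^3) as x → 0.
1 - 3*x + 73*x**2/2 + O(x**3)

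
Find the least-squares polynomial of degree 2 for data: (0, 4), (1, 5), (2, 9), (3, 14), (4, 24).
144/35 + (-37/70)x + (19/14)x²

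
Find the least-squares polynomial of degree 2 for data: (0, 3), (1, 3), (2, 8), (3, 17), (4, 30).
101/35 + (-62/35)x + (15/7)x²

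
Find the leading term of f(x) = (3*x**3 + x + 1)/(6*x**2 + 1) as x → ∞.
x/2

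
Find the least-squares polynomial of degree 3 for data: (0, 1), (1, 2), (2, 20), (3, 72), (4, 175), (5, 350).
55/63 + (-193/378)x + (-65/63)x² + (163/54)x³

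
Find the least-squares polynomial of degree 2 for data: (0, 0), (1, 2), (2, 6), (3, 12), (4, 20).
x + x²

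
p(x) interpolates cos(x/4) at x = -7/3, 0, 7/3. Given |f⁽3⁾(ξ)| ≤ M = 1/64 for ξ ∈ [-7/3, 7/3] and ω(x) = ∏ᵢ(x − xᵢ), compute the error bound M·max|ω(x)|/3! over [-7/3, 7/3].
343*sqrt(3)/46656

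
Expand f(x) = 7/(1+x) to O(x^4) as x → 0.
7 - 7*x + 7*x**2 - 7*x**3 + O(x**4)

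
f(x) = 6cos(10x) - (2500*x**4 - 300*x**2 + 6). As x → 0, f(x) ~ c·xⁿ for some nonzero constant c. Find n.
6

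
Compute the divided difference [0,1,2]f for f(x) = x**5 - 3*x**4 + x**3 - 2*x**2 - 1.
-5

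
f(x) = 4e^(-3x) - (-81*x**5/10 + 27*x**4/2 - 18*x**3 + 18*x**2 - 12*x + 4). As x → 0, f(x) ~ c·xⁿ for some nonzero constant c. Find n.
6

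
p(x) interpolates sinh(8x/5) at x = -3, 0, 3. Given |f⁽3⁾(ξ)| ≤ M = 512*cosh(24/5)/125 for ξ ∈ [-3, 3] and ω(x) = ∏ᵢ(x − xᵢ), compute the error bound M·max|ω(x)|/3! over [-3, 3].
512*sqrt(3)*cosh(24/5)/125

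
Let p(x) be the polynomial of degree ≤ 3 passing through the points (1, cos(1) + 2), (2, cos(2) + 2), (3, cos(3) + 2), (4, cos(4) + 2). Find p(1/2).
21*cos(3)/16 - 5*cos(4)/16 - 35*cos(2)/16 + 35*cos(1)/16 + 2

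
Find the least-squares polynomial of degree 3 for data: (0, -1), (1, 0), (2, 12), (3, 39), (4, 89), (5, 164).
-61/63 + (-1025/378)x + (176/63)x² + (47/54)x³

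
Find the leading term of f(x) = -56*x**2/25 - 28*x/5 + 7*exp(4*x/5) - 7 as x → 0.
224*x**3/375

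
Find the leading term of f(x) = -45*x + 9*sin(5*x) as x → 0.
-375*x**3/2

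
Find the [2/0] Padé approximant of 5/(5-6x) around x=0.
36*x**2/25 + 6*x/5 + 1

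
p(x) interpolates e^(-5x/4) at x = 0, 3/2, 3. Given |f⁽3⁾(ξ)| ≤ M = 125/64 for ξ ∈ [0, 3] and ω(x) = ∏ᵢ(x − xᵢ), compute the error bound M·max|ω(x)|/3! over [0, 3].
125*sqrt(3)/512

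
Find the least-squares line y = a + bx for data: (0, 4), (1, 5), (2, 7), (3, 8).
a = 39/10, b = 7/5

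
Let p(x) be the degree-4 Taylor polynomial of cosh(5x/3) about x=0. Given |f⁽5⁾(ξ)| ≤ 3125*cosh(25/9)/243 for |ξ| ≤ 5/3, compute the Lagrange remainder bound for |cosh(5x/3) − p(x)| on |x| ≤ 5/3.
1953125*cosh(25/9)/1417176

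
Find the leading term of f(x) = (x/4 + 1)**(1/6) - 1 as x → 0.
x/24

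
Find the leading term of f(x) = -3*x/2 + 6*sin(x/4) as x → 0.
-x**3/64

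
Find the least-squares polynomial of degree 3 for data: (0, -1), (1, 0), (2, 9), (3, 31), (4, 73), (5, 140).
-64/63 + (-293/378)x + (8/9)x² + (53/54)x³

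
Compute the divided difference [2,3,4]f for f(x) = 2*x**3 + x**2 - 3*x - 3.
19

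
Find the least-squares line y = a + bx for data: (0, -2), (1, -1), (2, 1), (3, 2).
a = -21/10, b = 7/5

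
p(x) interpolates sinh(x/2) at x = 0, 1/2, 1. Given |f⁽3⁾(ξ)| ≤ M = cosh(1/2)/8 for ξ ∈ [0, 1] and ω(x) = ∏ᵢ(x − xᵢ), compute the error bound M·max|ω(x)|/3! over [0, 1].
sqrt(3)*cosh(1/2)/1728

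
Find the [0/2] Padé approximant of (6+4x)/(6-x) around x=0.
1/(5*x**2/9 - 5*x/6 + 1)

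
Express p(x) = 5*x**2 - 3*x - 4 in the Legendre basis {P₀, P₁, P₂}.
(-7/3)P₀ + (-3)P₁ + (10/3)P₂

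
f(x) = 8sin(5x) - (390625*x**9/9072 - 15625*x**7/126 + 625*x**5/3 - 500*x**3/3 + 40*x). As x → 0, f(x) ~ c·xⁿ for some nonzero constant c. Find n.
11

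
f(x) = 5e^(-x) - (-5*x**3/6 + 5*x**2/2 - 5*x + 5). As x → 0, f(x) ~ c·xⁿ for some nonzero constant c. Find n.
4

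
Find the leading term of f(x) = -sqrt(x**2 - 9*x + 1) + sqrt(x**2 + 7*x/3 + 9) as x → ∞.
17/3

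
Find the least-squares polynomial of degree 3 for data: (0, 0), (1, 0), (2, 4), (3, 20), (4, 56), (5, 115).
10/63 + (-373/378)x + (-179/252)x² + (119/108)x³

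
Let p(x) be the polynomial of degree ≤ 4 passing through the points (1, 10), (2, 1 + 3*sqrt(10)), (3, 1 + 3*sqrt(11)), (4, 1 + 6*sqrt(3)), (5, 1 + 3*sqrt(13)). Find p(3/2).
-105*sqrt(11)/64 - 15*sqrt(13)/128 + 21*sqrt(3)/16 + 443/128 + 105*sqrt(10)/32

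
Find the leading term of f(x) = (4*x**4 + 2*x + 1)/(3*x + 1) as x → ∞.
4*x**3/3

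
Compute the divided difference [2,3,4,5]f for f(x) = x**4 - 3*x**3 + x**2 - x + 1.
11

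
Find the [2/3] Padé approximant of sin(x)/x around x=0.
(1 - 7*x**2/60)/(x**2/20 + 1)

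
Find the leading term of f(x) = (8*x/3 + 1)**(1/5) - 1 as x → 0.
8*x/15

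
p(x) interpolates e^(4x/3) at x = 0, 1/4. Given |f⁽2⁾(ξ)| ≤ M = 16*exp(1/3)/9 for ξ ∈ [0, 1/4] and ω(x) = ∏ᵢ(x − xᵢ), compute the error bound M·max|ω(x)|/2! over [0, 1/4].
exp(1/3)/72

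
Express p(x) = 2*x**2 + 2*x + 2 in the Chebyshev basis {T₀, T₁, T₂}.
(3)T₀ + (2)T₁ + T₂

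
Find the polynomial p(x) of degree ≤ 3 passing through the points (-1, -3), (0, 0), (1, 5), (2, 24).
2*x**3 + x**2 + 2*x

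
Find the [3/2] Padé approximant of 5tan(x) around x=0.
x*(15 - x**2)/(3*(1 - 2*x**2/5))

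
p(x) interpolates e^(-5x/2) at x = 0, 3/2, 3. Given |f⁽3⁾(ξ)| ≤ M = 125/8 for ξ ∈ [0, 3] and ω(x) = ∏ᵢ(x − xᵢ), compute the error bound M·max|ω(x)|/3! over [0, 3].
125*sqrt(3)/64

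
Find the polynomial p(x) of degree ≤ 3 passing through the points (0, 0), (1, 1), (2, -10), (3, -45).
-2*x**3 + 3*x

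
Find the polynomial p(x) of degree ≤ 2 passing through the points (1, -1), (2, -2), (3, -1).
x**2 - 4*x + 2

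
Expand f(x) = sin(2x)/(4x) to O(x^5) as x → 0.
1/2 - x**2/3 + x**4/15 + O(x**5)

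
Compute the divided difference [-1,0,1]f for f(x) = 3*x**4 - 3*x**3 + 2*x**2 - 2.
5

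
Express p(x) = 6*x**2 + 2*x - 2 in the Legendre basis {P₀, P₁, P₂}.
(2)P₁ + (4)P₂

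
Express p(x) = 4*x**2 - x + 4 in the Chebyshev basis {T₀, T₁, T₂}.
(6)T₀ - T₁ + (2)T₂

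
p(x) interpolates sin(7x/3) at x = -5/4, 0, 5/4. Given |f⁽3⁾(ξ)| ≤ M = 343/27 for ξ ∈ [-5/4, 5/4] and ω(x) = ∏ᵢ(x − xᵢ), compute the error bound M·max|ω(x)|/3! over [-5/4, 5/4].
42875*sqrt(3)/46656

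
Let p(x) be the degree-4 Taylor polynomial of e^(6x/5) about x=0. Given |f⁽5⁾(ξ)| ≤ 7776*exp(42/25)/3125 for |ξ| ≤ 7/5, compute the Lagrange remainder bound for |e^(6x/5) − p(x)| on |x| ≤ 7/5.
5445468*exp(42/25)/48828125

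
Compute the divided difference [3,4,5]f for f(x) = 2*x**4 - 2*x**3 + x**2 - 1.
171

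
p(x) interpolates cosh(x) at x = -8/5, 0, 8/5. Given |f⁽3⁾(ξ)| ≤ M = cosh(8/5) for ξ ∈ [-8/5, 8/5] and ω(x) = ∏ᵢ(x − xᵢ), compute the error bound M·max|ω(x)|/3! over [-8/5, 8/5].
512*sqrt(3)*cosh(8/5)/3375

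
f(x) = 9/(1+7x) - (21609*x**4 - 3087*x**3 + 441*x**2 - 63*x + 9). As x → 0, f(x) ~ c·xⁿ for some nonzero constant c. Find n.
5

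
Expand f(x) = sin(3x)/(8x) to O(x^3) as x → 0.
3/8 - 9*x**2/16 + O(x**3)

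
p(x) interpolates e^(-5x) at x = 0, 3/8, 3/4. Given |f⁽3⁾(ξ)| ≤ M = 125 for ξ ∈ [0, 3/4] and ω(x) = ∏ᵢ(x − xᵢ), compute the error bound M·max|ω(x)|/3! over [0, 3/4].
125*sqrt(3)/512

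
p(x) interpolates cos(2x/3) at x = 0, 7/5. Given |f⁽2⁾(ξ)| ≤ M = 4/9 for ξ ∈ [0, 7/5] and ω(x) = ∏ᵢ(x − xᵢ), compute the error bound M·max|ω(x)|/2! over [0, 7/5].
49/450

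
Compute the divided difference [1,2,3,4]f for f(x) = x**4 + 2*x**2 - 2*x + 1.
10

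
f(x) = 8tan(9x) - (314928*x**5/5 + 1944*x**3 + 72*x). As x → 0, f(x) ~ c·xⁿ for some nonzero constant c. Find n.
7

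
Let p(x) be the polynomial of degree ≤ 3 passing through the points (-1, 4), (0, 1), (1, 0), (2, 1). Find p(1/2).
1/4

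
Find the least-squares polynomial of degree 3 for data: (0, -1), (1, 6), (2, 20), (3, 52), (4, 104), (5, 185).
-109/126 + (3019/756)x + (319/252)x² + (29/27)x³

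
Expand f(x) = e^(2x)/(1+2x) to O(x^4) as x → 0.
1 + 2*x**2 - 8*x**3/3 + O(x**4)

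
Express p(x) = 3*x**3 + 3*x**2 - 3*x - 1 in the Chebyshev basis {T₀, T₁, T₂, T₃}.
(1/2)T₀ + (-3/4)T₁ + (3/2)T₂ + (3/4)T₃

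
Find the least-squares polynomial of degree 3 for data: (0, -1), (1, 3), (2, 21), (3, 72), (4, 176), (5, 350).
-17/18 + (2231/756)x + (-577/252)x² + (85/27)x³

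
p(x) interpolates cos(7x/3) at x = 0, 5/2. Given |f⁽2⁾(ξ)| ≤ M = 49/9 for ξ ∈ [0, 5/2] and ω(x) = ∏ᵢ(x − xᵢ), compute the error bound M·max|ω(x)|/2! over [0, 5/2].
1225/288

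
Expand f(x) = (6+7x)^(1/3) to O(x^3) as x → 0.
6**(1/3) + 7*6**(1/3)*x/18 - 49*6**(1/3)*x**2/324 + O(x**3)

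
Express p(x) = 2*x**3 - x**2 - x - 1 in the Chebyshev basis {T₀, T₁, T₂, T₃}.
(-3/2)T₀ + (1/2)T₁ + (-1/2)T₂ + (1/2)T₃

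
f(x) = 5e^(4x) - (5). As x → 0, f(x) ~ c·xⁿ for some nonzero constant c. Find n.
1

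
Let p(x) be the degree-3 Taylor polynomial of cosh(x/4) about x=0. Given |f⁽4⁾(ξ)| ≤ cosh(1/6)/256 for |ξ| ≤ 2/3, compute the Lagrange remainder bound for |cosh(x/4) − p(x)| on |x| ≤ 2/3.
cosh(1/6)/31104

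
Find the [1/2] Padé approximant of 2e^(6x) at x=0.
(4*x + 2)/(6*x**2 - 4*x + 1)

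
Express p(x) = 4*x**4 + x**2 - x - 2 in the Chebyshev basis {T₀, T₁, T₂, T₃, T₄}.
-T₁ + (5/2)T₂ + (1/2)T₄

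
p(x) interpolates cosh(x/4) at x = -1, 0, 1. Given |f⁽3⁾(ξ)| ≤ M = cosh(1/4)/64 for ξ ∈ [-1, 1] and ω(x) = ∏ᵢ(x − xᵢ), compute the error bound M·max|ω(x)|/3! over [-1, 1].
sqrt(3)*cosh(1/4)/1728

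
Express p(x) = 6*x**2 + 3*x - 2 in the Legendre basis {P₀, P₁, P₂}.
(3)P₁ + (4)P₂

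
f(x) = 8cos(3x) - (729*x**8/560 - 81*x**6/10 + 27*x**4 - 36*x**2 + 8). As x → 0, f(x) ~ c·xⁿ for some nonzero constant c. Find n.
10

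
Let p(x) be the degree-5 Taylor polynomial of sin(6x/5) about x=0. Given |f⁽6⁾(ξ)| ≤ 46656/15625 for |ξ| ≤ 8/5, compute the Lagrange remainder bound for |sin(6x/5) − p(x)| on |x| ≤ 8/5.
84934656/1220703125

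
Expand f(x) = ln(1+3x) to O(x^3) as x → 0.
3*x - 9*x**2/2 + O(x**3)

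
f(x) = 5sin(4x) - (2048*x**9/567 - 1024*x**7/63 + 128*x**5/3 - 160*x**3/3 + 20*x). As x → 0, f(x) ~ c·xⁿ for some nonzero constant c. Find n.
11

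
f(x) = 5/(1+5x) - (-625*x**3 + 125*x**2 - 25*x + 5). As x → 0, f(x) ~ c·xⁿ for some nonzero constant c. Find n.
4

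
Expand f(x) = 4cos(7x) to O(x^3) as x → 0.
4 - 98*x**2 + O(x**3)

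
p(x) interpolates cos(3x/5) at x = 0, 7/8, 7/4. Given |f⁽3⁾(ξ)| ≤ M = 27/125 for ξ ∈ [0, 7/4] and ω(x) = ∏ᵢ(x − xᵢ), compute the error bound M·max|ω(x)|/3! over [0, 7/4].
343*sqrt(3)/64000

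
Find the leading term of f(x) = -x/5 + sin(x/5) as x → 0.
-x**3/750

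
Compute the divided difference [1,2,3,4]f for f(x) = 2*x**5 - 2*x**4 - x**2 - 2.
110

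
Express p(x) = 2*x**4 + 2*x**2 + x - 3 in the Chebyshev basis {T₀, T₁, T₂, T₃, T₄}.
(-5/4)T₀ + T₁ + (2)T₂ + (1/4)T₄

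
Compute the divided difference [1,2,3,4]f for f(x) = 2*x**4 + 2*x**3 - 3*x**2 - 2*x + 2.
22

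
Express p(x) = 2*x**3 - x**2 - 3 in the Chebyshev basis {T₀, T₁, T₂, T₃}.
(-7/2)T₀ + (3/2)T₁ + (-1/2)T₂ + (1/2)T₃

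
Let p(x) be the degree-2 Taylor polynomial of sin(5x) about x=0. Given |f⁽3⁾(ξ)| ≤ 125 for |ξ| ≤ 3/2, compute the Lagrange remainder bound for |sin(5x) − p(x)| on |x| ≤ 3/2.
1125/16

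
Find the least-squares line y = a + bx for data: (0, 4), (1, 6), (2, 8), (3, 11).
a = 19/5, b = 23/10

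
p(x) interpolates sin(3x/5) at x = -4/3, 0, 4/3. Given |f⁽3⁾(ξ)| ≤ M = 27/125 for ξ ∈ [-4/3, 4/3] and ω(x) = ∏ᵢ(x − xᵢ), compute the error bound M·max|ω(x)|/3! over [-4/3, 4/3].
64*sqrt(3)/3375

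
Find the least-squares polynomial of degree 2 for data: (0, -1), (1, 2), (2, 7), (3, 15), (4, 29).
-22/35 + (11/70)x + (25/14)x²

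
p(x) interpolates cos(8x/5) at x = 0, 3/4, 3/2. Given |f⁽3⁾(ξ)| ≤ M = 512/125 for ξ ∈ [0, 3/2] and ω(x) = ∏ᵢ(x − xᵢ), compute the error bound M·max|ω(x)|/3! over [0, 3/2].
8*sqrt(3)/125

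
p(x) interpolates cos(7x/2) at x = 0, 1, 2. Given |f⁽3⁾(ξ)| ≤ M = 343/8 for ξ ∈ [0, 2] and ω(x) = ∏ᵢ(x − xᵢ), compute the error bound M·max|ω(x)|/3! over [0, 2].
343*sqrt(3)/216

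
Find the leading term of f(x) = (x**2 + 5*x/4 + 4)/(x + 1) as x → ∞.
x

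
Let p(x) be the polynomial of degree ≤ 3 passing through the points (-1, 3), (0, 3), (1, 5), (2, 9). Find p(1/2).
15/4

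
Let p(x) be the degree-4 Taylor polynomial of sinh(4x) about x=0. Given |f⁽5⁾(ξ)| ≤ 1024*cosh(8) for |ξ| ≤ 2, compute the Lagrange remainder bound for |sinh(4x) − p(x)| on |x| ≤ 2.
4096*cosh(8)/15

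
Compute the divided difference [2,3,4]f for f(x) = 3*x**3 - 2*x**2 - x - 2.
25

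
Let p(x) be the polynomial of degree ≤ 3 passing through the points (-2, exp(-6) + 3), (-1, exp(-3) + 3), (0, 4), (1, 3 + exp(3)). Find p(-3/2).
(5 + 15*exp(3) + (exp(3) + 43)*exp(6))*exp(-6)/16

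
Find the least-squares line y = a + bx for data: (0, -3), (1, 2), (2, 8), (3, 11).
a = -27/10, b = 24/5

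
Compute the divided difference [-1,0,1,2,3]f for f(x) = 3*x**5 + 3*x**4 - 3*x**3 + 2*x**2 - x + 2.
18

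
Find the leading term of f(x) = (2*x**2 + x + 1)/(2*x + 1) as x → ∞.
x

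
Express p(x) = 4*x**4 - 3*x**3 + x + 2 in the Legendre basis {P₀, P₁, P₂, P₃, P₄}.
(14/5)P₀ + (-4/5)P₁ + (16/7)P₂ + (-6/5)P₃ + (32/35)P₄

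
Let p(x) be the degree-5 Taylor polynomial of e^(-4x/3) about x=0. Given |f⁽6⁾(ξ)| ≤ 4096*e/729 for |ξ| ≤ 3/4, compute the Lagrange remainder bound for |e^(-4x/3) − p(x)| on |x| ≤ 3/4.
e/720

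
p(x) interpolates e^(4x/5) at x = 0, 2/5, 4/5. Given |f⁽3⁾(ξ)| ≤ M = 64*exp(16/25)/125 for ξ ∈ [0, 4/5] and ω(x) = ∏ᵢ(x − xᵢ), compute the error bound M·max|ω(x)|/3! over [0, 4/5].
512*sqrt(3)*exp(16/25)/421875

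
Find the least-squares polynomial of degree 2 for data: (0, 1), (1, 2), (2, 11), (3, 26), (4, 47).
27/35 + (-54/35)x + (23/7)x²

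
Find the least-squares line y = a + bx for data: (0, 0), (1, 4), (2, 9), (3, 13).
a = -1/10, b = 22/5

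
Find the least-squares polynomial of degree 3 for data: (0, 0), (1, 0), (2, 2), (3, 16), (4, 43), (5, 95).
1/126 + (365/756)x + (-445/252)x² + (59/54)x³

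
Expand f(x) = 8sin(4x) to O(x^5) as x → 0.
32*x - 256*x**3/3 + O(x**5)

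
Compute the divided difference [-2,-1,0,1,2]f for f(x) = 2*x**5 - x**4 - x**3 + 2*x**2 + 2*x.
-1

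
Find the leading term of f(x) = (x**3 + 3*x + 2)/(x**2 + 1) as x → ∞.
x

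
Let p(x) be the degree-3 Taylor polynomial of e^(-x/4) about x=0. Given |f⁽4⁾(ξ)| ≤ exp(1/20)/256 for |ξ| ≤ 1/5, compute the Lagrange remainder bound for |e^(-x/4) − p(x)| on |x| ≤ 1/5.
exp(1/20)/3840000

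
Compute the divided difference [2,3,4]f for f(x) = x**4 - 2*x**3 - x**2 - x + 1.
36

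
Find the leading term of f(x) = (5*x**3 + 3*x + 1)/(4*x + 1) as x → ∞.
5*x**2/4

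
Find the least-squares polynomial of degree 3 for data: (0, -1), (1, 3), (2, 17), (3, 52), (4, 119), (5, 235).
-25/21 + (293/63)x + (-43/21)x² + (19/9)x³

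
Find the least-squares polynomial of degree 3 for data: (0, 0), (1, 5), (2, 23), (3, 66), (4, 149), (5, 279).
17/126 + (1273/756)x + (55/63)x² + (215/108)x³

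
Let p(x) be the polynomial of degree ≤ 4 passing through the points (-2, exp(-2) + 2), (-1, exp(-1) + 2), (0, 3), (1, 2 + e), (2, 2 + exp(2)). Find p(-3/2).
(35 + 140*e + (-5*exp(2) + 28*e + 186)*exp(2))*exp(-2)/128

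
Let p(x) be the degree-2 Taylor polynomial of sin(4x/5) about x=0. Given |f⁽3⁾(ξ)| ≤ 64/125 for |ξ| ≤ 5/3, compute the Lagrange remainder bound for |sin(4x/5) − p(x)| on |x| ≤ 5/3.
32/81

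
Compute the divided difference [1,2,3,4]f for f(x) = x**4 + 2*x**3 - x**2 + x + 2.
12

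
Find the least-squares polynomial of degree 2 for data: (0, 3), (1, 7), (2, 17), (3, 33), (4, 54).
102/35 + (48/35)x + (20/7)x²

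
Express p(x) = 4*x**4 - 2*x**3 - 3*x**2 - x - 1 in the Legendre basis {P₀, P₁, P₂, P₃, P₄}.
(-6/5)P₀ + (-11/5)P₁ + (2/7)P₂ + (-4/5)P₃ + (32/35)P₄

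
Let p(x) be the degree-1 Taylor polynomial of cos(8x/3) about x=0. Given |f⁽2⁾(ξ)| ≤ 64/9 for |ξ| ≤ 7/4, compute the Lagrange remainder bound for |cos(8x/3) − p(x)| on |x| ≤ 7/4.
98/9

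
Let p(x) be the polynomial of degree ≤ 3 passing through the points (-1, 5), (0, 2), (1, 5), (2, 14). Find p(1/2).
11/4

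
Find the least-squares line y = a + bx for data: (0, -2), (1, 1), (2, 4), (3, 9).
a = -12/5, b = 18/5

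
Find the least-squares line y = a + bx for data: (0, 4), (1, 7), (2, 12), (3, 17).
a = 17/5, b = 22/5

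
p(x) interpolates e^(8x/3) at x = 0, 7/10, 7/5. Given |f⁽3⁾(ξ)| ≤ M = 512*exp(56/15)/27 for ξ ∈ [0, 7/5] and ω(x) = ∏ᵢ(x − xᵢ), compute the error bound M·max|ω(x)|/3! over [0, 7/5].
21952*sqrt(3)*exp(56/15)/91125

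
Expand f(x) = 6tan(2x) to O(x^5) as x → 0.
12*x + 16*x**3 + O(x**5)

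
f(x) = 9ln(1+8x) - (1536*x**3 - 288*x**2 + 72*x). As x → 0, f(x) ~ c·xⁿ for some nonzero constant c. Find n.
4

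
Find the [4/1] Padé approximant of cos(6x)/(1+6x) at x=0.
(54*x**4 - 18*x**2 + 1)/(6*x + 1)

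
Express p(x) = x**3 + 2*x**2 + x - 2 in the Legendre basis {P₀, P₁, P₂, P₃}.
(-4/3)P₀ + (8/5)P₁ + (4/3)P₂ + (2/5)P₃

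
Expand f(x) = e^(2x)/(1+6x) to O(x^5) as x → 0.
1 - 4*x + 26*x**2 - 464*x**3/3 + 2786*x**4/3 + O(x**5)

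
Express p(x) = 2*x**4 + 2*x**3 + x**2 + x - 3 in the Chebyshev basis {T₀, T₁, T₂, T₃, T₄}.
(-7/4)T₀ + (5/2)T₁ + (3/2)T₂ + (1/2)T₃ + (1/4)T₄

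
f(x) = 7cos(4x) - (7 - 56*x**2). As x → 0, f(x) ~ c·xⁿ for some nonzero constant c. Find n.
4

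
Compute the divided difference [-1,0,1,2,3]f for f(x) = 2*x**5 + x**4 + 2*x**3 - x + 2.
11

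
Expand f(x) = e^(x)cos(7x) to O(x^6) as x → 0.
1 + x - 24*x**2 - 73*x**3/3 + 527*x**4/6 + 2879*x**5/30 + O(x**6)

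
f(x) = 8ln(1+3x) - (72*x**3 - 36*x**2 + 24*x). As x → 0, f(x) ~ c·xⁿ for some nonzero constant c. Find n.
4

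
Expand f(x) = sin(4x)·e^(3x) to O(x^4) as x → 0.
4*x + 12*x**2 + 22*x**3/3 + O(x**4)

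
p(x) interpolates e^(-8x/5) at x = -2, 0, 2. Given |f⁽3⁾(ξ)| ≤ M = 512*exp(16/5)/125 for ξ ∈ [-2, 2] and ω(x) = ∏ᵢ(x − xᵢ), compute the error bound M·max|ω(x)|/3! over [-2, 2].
4096*sqrt(3)*exp(16/5)/3375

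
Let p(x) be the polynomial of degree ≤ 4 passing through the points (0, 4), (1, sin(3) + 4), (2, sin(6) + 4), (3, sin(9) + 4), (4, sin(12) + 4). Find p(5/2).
45*sin(6)/64 - 5*sin(3)/32 - 5*sin(12)/128 + 15*sin(9)/32 + 4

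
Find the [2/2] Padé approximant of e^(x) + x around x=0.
(5*x**2/12 + 2*x + 1)/(1 - x**2/12)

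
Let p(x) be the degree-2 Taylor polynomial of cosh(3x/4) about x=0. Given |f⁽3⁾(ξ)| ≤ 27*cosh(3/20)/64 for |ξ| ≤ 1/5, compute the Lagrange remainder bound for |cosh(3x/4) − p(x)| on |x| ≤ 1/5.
9*cosh(3/20)/16000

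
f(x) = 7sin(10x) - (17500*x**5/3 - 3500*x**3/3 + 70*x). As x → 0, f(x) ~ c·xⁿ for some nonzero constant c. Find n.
7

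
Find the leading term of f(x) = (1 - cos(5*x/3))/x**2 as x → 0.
25/18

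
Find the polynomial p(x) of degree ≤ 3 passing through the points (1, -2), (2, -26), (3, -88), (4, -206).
-3*x**3 - x**2 + 2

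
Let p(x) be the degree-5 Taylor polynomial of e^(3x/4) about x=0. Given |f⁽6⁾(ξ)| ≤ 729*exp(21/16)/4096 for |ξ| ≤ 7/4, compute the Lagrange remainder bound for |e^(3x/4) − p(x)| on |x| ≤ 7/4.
9529569*exp(21/16)/1342177280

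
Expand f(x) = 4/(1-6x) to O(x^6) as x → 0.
4 + 24*x + 144*x**2 + 864*x**3 + 5184*x**4 + 31104*x**5 + O(x**6)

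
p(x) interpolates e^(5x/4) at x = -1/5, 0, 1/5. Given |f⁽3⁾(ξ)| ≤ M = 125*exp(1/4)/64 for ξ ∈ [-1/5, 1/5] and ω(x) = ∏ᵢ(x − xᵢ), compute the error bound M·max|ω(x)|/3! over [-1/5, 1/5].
sqrt(3)*exp(1/4)/1728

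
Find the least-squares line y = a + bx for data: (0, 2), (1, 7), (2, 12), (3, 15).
a = 12/5, b = 22/5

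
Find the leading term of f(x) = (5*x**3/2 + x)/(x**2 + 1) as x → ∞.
5*x/2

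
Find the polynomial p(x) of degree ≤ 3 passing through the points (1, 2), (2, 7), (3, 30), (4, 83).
2*x**3 - 3*x**2 + 3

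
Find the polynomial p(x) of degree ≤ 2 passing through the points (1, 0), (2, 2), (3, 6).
x**2 - x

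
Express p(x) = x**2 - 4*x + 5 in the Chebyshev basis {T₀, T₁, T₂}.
(11/2)T₀ + (-4)T₁ + (1/2)T₂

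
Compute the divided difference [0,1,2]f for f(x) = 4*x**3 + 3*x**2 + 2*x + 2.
15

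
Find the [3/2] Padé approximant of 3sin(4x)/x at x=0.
(12 - 112*x**2/5)/(4*x**2/5 + 1)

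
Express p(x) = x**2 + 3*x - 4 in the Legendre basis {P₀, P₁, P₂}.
(-11/3)P₀ + (3)P₁ + (2/3)P₂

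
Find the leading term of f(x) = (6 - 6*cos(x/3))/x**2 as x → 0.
1/3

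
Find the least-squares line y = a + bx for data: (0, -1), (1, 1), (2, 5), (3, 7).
a = -6/5, b = 14/5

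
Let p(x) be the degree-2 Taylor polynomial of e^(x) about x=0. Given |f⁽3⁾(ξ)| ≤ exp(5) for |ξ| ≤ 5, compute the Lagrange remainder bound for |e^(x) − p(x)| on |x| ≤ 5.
125*exp(5)/6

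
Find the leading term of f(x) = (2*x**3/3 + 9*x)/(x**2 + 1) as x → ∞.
2*x/3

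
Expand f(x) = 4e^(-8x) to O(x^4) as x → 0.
4 - 32*x + 128*x**2 - 1024*x**3/3 + O(x**4)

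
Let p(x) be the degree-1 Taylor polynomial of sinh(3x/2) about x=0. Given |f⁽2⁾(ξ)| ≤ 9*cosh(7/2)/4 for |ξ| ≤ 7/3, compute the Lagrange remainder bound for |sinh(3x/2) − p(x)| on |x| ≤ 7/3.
49*cosh(7/2)/8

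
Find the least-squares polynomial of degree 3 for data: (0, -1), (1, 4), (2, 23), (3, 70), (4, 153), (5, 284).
-8/9 + (125/378)x + (148/63)x² + (97/54)x³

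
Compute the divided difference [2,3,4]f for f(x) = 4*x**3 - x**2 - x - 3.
35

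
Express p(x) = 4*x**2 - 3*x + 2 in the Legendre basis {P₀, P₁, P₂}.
(10/3)P₀ + (-3)P₁ + (8/3)P₂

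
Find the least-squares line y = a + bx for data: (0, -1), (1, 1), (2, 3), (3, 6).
a = -6/5, b = 23/10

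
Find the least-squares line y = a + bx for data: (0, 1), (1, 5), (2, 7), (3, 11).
a = 6/5, b = 16/5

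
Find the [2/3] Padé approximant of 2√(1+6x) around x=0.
(63*x**2/2 + 84*x/5 + 2)/(-27*x**3/20 + 81*x**2/20 + 27*x/5 + 1)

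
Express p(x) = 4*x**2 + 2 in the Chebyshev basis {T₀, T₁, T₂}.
(4)T₀ + (2)T₂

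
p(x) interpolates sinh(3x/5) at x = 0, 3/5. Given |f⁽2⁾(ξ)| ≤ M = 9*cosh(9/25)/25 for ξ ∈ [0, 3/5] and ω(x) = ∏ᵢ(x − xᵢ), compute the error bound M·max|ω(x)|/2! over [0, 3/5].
81*cosh(9/25)/5000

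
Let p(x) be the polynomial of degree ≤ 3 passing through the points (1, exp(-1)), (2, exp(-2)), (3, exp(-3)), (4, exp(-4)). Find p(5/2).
(-exp(3) - 1 + 9*e + 9*exp(2))*exp(-4)/16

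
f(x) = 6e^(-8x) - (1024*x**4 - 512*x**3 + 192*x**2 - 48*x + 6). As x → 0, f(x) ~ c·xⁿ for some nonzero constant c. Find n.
5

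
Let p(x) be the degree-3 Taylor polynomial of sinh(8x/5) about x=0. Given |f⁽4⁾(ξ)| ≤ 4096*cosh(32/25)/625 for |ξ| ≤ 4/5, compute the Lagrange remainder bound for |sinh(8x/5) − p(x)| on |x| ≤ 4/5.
131072*cosh(32/25)/1171875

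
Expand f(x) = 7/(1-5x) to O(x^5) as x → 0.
7 + 35*x + 175*x**2 + 875*x**3 + 4375*x**4 + O(x**5)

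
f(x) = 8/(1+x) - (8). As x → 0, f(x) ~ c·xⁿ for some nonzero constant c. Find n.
1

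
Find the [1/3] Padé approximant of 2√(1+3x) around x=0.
(21*x/4 + 2)/(27*x**3/64 - 9*x**2/16 + 9*x/8 + 1)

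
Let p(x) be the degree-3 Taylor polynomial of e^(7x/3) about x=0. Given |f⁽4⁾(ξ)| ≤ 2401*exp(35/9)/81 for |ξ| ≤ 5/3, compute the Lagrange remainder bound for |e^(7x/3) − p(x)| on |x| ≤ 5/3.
1500625*exp(35/9)/157464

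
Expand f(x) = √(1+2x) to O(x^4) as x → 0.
1 + x - x**2/2 + x**3/2 + O(x**4)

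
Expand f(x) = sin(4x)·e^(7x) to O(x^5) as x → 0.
4*x + 28*x**2 + 262*x**3/3 + 154*x**4 + O(x**5)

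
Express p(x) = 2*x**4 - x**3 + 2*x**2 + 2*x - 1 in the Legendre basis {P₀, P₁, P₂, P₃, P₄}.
(1/15)P₀ + (7/5)P₁ + (52/21)P₂ + (-2/5)P₃ + (16/35)P₄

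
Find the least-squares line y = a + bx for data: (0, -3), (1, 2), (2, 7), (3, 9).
a = -12/5, b = 41/10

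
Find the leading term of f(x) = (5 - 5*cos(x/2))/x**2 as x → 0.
5/8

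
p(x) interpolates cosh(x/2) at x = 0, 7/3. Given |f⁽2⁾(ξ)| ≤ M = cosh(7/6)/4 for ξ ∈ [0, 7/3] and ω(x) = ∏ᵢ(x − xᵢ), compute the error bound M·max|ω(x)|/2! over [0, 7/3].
49*cosh(7/6)/288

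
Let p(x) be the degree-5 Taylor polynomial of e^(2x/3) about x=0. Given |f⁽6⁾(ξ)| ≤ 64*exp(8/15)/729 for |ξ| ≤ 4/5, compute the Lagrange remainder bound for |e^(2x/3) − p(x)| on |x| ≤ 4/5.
16384*exp(8/15)/512578125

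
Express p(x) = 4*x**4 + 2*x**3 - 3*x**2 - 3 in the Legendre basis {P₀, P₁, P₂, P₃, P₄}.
(-16/5)P₀ + (6/5)P₁ + (2/7)P₂ + (4/5)P₃ + (32/35)P₄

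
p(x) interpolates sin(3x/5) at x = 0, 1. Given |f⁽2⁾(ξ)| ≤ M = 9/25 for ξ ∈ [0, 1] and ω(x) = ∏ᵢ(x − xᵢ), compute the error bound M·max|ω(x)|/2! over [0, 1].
9/200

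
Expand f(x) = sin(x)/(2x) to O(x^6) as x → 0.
1/2 - x**2/12 + x**4/240 + O(x**6)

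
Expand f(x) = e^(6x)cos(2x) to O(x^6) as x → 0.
1 + 6*x + 16*x**2 + 24*x**3 + 56*x**4/3 - 16*x**5/5 + O(x**6)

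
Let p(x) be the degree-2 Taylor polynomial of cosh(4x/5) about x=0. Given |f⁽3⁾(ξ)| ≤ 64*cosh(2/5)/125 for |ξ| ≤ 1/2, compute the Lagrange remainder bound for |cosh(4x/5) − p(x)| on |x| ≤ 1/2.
4*cosh(2/5)/375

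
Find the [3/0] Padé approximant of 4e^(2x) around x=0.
16*x**3/3 + 8*x**2 + 8*x + 4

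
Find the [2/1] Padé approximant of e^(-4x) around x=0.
(8*x**2/3 - 8*x/3 + 1)/(4*x/3 + 1)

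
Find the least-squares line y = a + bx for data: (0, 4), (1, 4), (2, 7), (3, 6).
a = 39/10, b = 9/10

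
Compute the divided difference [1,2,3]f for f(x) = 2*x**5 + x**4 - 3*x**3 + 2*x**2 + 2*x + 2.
189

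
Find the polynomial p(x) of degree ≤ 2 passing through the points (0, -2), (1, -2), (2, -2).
-2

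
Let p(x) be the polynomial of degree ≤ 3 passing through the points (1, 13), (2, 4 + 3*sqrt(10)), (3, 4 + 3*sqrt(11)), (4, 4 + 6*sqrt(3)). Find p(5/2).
-3*sqrt(3)/8 + 55/16 + 27*sqrt(10)/16 + 27*sqrt(11)/16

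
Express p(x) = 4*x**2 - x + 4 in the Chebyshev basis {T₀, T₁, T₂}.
(6)T₀ - T₁ + (2)T₂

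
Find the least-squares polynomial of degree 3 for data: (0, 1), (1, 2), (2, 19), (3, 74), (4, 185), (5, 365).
83/63 + (-203/54)x + (137/252)x² + (319/108)x³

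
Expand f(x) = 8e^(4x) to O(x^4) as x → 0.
8 + 32*x + 64*x**2 + 256*x**3/3 + O(x**4)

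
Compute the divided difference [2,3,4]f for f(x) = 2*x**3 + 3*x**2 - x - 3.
21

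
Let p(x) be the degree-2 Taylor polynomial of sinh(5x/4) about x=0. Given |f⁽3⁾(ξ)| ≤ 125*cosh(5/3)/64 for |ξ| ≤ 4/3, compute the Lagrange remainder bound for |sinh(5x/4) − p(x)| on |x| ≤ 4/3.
125*cosh(5/3)/162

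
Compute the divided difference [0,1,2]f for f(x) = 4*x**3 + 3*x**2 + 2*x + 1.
15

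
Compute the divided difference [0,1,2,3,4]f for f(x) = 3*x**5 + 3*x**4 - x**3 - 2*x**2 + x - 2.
33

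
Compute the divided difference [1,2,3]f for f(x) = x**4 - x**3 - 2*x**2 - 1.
17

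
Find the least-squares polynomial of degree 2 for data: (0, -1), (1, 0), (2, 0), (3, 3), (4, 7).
-5/7 + (-47/70)x + (9/14)x²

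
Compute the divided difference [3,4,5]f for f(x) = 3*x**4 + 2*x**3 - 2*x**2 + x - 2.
313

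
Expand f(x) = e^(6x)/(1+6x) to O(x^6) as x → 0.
1 + 18*x**2 - 72*x**3 + 486*x**4 - 14256*x**5/5 + O(x**6)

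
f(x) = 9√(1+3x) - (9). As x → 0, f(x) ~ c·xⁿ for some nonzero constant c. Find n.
1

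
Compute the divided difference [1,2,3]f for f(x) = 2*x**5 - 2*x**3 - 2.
168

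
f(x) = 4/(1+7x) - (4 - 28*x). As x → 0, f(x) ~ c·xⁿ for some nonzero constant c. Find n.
2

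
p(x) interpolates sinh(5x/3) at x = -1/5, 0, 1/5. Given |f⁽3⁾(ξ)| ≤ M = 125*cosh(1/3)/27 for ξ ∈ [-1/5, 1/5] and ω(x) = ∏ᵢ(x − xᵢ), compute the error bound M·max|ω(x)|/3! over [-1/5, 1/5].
sqrt(3)*cosh(1/3)/729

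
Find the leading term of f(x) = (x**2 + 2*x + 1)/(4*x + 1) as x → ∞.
x/4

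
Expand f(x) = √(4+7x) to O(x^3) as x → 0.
2 + 7*x/4 - 49*x**2/64 + O(x**3)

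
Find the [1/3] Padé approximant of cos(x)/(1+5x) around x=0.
(1 - x/12)/(59*x**3/24 + x**2/12 + 59*x/12 + 1)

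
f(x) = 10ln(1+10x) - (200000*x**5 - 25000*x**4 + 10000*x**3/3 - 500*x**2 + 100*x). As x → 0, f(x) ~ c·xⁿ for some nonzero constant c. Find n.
6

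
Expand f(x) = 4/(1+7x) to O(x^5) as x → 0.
4 - 28*x + 196*x**2 - 1372*x**3 + 9604*x**4 + O(x**5)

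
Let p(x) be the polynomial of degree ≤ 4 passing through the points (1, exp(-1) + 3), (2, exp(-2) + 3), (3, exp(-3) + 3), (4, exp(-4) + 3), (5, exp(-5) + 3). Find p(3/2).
(-70*exp(2) - 5 + 28*e + 35*exp(4) + 140*exp(3) + 384*exp(5))*exp(-5)/128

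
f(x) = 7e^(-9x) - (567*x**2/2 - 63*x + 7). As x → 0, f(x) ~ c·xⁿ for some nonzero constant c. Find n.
3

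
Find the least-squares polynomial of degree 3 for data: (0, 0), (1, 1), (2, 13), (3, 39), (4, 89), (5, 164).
1/126 + (-1669/756)x + (599/252)x² + (25/27)x³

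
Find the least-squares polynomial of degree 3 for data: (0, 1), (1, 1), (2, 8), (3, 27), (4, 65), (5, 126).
64/63 + (-607/378)x + (163/252)x² + (101/108)x³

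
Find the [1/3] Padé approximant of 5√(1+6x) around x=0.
(105*x/4 + 5)/(27*x**3/8 - 9*x**2/4 + 9*x/4 + 1)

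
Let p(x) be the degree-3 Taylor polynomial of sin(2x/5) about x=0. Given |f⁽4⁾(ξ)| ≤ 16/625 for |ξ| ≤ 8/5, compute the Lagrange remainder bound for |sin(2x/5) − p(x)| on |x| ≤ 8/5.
8192/1171875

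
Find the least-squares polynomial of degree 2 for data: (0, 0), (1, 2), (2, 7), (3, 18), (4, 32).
3/35 + (-4/7)x + (15/7)x²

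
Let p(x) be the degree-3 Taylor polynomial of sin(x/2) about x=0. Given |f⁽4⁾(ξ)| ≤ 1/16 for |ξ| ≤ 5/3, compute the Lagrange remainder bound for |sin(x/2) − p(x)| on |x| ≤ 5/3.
625/31104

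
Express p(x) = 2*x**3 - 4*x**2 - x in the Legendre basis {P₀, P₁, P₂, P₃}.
(-4/3)P₀ + (1/5)P₁ + (-8/3)P₂ + (4/5)P₃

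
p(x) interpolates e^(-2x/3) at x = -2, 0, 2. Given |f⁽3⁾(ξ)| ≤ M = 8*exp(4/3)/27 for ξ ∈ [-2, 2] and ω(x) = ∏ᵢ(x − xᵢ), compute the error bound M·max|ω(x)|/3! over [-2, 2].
64*sqrt(3)*exp(4/3)/729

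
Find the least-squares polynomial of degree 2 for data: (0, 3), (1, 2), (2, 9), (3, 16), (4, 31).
97/35 + (-15/7)x + (16/7)x²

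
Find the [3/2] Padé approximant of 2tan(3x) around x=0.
(-18*x**3/5 + 6*x)/(1 - 18*x**2/5)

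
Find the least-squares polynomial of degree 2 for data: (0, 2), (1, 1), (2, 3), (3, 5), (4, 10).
67/35 + (-10/7)x + (6/7)x²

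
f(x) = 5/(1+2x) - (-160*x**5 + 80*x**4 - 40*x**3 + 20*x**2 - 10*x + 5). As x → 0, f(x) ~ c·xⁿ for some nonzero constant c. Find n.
6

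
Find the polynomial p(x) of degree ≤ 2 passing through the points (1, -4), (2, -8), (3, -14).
-x**2 - x - 2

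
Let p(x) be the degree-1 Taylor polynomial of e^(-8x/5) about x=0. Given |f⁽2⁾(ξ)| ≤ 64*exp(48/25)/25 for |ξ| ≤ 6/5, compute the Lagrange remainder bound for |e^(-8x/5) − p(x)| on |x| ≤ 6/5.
1152*exp(48/25)/625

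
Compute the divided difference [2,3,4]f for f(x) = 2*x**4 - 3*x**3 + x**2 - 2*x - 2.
84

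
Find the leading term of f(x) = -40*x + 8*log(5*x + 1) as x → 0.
-100*x**2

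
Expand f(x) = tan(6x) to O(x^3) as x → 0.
6*x + O(x**3)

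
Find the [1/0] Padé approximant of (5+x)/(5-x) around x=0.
2*x/5 + 1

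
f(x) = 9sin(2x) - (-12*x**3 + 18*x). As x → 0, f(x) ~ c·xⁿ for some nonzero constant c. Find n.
5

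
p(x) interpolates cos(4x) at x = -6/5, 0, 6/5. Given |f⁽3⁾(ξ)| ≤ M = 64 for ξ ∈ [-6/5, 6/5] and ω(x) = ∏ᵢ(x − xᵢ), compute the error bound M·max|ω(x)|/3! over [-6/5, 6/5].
512*sqrt(3)/125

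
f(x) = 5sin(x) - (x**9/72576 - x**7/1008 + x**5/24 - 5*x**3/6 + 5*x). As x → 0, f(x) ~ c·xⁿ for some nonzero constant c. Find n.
11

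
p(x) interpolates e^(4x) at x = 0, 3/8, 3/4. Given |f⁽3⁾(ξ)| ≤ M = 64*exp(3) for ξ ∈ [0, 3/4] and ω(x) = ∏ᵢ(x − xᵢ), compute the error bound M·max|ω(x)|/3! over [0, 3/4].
sqrt(3)*exp(3)/8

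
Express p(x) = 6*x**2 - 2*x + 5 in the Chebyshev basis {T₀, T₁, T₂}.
(8)T₀ + (-2)T₁ + (3)T₂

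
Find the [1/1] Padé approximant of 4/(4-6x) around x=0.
1/(1 - 3*x/2)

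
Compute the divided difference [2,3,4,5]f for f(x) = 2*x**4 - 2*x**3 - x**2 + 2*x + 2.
26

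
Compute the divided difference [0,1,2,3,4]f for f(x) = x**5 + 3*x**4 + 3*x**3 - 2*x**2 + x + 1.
13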